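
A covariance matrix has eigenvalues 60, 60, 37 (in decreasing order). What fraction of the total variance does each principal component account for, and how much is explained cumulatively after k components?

Step 1 — total variance = trace(Sigma) = Σ λ_i = 60 + 60 + 37 = 157.

Step 2 — fraction explained by component i = λ_i / Σ λ:
  PC1: 60/157 = 0.3822
  PC2: 60/157 = 0.3822
  PC3: 37/157 = 0.2357

Step 3 — cumulative fraction after k components = (λ_1 + ... + λ_k) / Σ λ:
  k = 1: 60/157 = 0.3822
  k = 2: (60 + 60)/157 = 120/157 = 0.7643
  k = 3: (60 + 60 + 37)/157 = 157/157 = 1

Summary (fraction, with percent):

explained: PC1 0.3822 (38.22%), PC2 0.3822 (38.22%), PC3 0.2357 (23.57%);  cumulative: 0.3822, 0.7643, 1


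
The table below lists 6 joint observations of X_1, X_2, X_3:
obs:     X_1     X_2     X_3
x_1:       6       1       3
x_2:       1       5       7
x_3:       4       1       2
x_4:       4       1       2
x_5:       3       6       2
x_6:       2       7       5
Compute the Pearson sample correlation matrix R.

Step 1 — column means:
  mean(X_1) = (6 + 1 + 4 + 4 + 3 + 2) / 6 = 20/6 = 3.3333
  mean(X_2) = (1 + 5 + 1 + 1 + 6 + 7) / 6 = 21/6 = 3.5
  mean(X_3) = (3 + 7 + 2 + 2 + 2 + 5) / 6 = 21/6 = 3.5

Step 2 — sample variances and covariances s[i,j] = (1/(n-1)) · Σ_k (x_{k,i} - mean_i) · (x_{k,j} - mean_j), with n-1 = 5:
  s[X_1,X_1] = ((2.6667)·(2.6667) + (-2.3333)·(-2.3333) + (0.6667)·(0.6667) + (0.6667)·(0.6667) + (-0.3333)·(-0.3333) + (-1.3333)·(-1.3333)) / 5 = 15.3333/5 = 3.0667
  s[X_1,X_2] = ((2.6667)·(-2.5) + (-2.3333)·(1.5) + (0.6667)·(-2.5) + (0.6667)·(-2.5) + (-0.3333)·(2.5) + (-1.3333)·(3.5)) / 5 = -19/5 = -3.8
  s[X_1,X_3] = ((2.6667)·(-0.5) + (-2.3333)·(3.5) + (0.6667)·(-1.5) + (0.6667)·(-1.5) + (-0.3333)·(-1.5) + (-1.3333)·(1.5)) / 5 = -13/5 = -2.6
  s[X_2,X_2] = ((-2.5)·(-2.5) + (1.5)·(1.5) + (-2.5)·(-2.5) + (-2.5)·(-2.5) + (2.5)·(2.5) + (3.5)·(3.5)) / 5 = 39.5/5 = 7.9
  s[X_2,X_3] = ((-2.5)·(-0.5) + (1.5)·(3.5) + (-2.5)·(-1.5) + (-2.5)·(-1.5) + (2.5)·(-1.5) + (3.5)·(1.5)) / 5 = 15.5/5 = 3.1
  s[X_3,X_3] = ((-0.5)·(-0.5) + (3.5)·(3.5) + (-1.5)·(-1.5) + (-1.5)·(-1.5) + (-1.5)·(-1.5) + (1.5)·(1.5)) / 5 = 21.5/5 = 4.3
  Sample standard deviations s_i = √(s[i,i]):
  s(X_1) = √(3.0667) = 1.7512
  s(X_2) = √(7.9) = 2.8107
  s(X_3) = √(4.3) = 2.0736

Step 3 — r_{ij} = s_{ij} / (s_i · s_j):
  r[X_1,X_1] = 1 (diagonal).
  r[X_1,X_2] = -3.8 / (1.7512 · 2.8107) = -3.8 / 4.9221 = -0.772
  r[X_1,X_3] = -2.6 / (1.7512 · 2.0736) = -2.6 / 3.6313 = -0.716
  r[X_2,X_2] = 1 (diagonal).
  r[X_2,X_3] = 3.1 / (2.8107 · 2.0736) = 3.1 / 5.8284 = 0.5319
  r[X_3,X_3] = 1 (diagonal).

R is symmetric with unit diagonal. Assembling:

R = [[1, -0.772, -0.716],
 [-0.772, 1, 0.5319],
 [-0.716, 0.5319, 1]]


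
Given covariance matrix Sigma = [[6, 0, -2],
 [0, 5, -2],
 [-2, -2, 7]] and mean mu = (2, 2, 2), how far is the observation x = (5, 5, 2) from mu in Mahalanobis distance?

Step 1 — centre the observation: (x - mu) = (3, 3, 0).

Step 2 — invert Sigma (cofactor / det for 3×3, or solve directly):
  Sigma^{-1} = [[0.1867, 0.0241, 0.0602],
 [0.0241, 0.2289, 0.0723],
 [0.0602, 0.0723, 0.1807]].

Step 3 — form the quadratic (x - mu)^T · Sigma^{-1} · (x - mu):
  Sigma^{-1} · (x - mu) = (0.6325, 0.759, 0.3976).
  (x - mu)^T · [Sigma^{-1} · (x - mu)] = (3)·(0.6325) + (3)·(0.759) + (0)·(0.3976) = 4.1747.

Step 4 — take square root: d = √(4.1747) ≈ 2.0432.

d(x, mu) = √(4.1747) ≈ 2.0432


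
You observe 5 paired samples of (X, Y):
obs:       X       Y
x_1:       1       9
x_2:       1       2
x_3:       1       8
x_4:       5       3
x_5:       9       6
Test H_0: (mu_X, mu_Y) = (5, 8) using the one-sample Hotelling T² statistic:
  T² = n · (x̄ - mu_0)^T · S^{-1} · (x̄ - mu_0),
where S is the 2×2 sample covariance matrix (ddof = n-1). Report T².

Step 1 — sample mean vector:
  mean(X) = (1 + 1 + 1 + 5 + 9) / 5 = 17/5 = 3.4
  mean(Y) = (9 + 2 + 8 + 3 + 6) / 5 = 28/5 = 5.6
  x̄ = (3.4, 5.6),  deviation x̄ - mu_0 = (3.4, 5.6) - (5, 8) = (-1.6, -2.4).

Step 2 — sample covariance matrix, S[i,j] = (1/(n-1)) · Σ_k (x_{k,i} - mean_i) · (x_{k,j} - mean_j), divisor n-1 = 4:
  S[X,X] = ((-2.4)·(-2.4) + (-2.4)·(-2.4) + (-2.4)·(-2.4) + (1.6)·(1.6) + (5.6)·(5.6)) / 4 = 51.2/4 = 12.8
  S[X,Y] = ((-2.4)·(3.4) + (-2.4)·(-3.6) + (-2.4)·(2.4) + (1.6)·(-2.6) + (5.6)·(0.4)) / 4 = -7.2/4 = -1.8
  S[Y,Y] = ((3.4)·(3.4) + (-3.6)·(-3.6) + (2.4)·(2.4) + (-2.6)·(-2.6) + (0.4)·(0.4)) / 4 = 37.2/4 = 9.3
  S = [[12.8, -1.8],
 [-1.8, 9.3]].

Step 3 — invert S. det(S) = 12.8·9.3 - (-1.8)² = 115.8.
  S^{-1} = (1/det) · [[d, -b], [-b, a]] = [[0.0803, 0.0155],
 [0.0155, 0.1105]].

Step 4 — quadratic form (x̄ - mu_0)^T · S^{-1} · (x̄ - mu_0):
  S^{-1} · (x̄ - mu_0) = (-0.1658, -0.2902),
  (x̄ - mu_0)^T · [...] = (-1.6)·(-0.1658) + (-2.4)·(-0.2902) = 0.9617.

Step 5 — scale by n: T² = 5 · 0.9617 = 4.8083.

T² ≈ 4.8083


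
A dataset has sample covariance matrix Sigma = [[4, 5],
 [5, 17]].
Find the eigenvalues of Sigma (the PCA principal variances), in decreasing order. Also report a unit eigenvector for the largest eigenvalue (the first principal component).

Step 1 — characteristic polynomial of 2×2 Sigma:
  det(Sigma - λI) = λ² - trace · λ + det = 0.
  trace = 4 + 17 = 21, det = 4·17 - (5)² = 43.
Step 2 — discriminant:
  Δ = trace² - 4·det = 441 - 172 = 269.
Step 3 — eigenvalues:
  λ = (trace ± √Δ)/2 = (21 ± 16.4012)/2,
  λ_1 = 18.7006,  λ_2 = 2.2994.

Step 4 — unit eigenvector for λ_1: solve (Sigma - λ_1 I)v = 0. First row:
  (4 - 18.7006)·v_x + (5)·v_y = 0, i.e. (-14.7006)·v_x + (5)·v_y = 0,
  so v ∝ (b, λ_1 - a) = (5, 14.7006) = u.
  ||u|| = √((5)² + (14.7006)²) = √(241.1079) ≈ 15.5277,
  v_1 = u/||u|| ≈ (0.322, 0.9467) (||v_1|| = 1).

λ_1 = 18.7006,  λ_2 = 2.2994;  v_1 ≈ (0.322, 0.9467)


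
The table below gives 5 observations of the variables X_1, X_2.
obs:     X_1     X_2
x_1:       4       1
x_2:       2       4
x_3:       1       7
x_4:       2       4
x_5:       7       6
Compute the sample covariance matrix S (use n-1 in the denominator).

Step 1 — column means:
  mean(X_1) = (4 + 2 + 1 + 2 + 7) / 5 = 16/5 = 3.2
  mean(X_2) = (1 + 4 + 7 + 4 + 6) / 5 = 22/5 = 4.4

Step 2 — sample covariance S[i,j] = (1/(n-1)) · Σ_k (x_{k,i} - mean_i) · (x_{k,j} - mean_j), with n-1 = 4.
  S[X_1,X_1] = ((0.8)·(0.8) + (-1.2)·(-1.2) + (-2.2)·(-2.2) + (-1.2)·(-1.2) + (3.8)·(3.8)) / 4 = 22.8/4 = 5.7
  S[X_1,X_2] = ((0.8)·(-3.4) + (-1.2)·(-0.4) + (-2.2)·(2.6) + (-1.2)·(-0.4) + (3.8)·(1.6)) / 4 = -1.4/4 = -0.35
  S[X_2,X_2] = ((-3.4)·(-3.4) + (-0.4)·(-0.4) + (2.6)·(2.6) + (-0.4)·(-0.4) + (1.6)·(1.6)) / 4 = 21.2/4 = 5.3

S is symmetric (S[j,i] = S[i,j]). Assembling:

S = [[5.7, -0.35],
 [-0.35, 5.3]]


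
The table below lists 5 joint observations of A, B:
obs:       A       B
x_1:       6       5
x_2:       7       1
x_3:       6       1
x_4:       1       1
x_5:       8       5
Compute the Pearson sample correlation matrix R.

Step 1 — column means:
  mean(A) = (6 + 7 + 6 + 1 + 8) / 5 = 28/5 = 5.6
  mean(B) = (5 + 1 + 1 + 1 + 5) / 5 = 13/5 = 2.6

Step 2 — sample variances and covariances s[i,j] = (1/(n-1)) · Σ_k (x_{k,i} - mean_i) · (x_{k,j} - mean_j), with n-1 = 4:
  s[A,A] = ((0.4)·(0.4) + (1.4)·(1.4) + (0.4)·(0.4) + (-4.6)·(-4.6) + (2.4)·(2.4)) / 4 = 29.2/4 = 7.3
  s[A,B] = ((0.4)·(2.4) + (1.4)·(-1.6) + (0.4)·(-1.6) + (-4.6)·(-1.6) + (2.4)·(2.4)) / 4 = 11.2/4 = 2.8
  s[B,B] = ((2.4)·(2.4) + (-1.6)·(-1.6) + (-1.6)·(-1.6) + (-1.6)·(-1.6) + (2.4)·(2.4)) / 4 = 19.2/4 = 4.8
  Sample standard deviations s_i = √(s[i,i]):
  s(A) = √(7.3) = 2.7019
  s(B) = √(4.8) = 2.1909

Step 3 — r_{ij} = s_{ij} / (s_i · s_j):
  r[A,A] = 1 (diagonal).
  r[A,B] = 2.8 / (2.7019 · 2.1909) = 2.8 / 5.9195 = 0.473
  r[B,B] = 1 (diagonal).

R is symmetric with unit diagonal. Assembling:

R = [[1, 0.473],
 [0.473, 1]]


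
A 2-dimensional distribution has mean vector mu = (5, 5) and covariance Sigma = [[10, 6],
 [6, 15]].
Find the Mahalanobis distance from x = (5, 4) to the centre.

Step 1 — centre the observation: (x - mu) = (0, -1).

Step 2 — invert Sigma. det(Sigma) = 10·15 - (6)² = 114.
  Sigma^{-1} = (1/det) · [[d, -b], [-b, a]] = [[0.1316, -0.0526],
 [-0.0526, 0.0877]].

Step 3 — form the quadratic (x - mu)^T · Sigma^{-1} · (x - mu):
  Sigma^{-1} · (x - mu) = (0.0526, -0.0877).
  (x - mu)^T · [Sigma^{-1} · (x - mu)] = (0)·(0.0526) + (-1)·(-0.0877) = 0.0877.

Step 4 — take square root: d = √(0.0877) ≈ 0.2962.

d(x, mu) = √(0.0877) ≈ 0.2962


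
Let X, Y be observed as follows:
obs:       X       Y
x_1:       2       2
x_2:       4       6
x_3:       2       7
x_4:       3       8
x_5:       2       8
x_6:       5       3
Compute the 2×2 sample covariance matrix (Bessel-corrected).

Step 1 — column means:
  mean(X) = (2 + 4 + 2 + 3 + 2 + 5) / 6 = 18/6 = 3
  mean(Y) = (2 + 6 + 7 + 8 + 8 + 3) / 6 = 34/6 = 5.6667

Step 2 — sample covariance S[i,j] = (1/(n-1)) · Σ_k (x_{k,i} - mean_i) · (x_{k,j} - mean_j), with n-1 = 5.
  S[X,X] = ((-1)·(-1) + (1)·(1) + (-1)·(-1) + (0)·(0) + (-1)·(-1) + (2)·(2)) / 5 = 8/5 = 1.6
  S[X,Y] = ((-1)·(-3.6667) + (1)·(0.3333) + (-1)·(1.3333) + (0)·(2.3333) + (-1)·(2.3333) + (2)·(-2.6667)) / 5 = -5/5 = -1
  S[Y,Y] = ((-3.6667)·(-3.6667) + (0.3333)·(0.3333) + (1.3333)·(1.3333) + (2.3333)·(2.3333) + (2.3333)·(2.3333) + (-2.6667)·(-2.6667)) / 5 = 33.3333/5 = 6.6667

S is symmetric (S[j,i] = S[i,j]). Assembling:

S = [[1.6, -1],
 [-1, 6.6667]]


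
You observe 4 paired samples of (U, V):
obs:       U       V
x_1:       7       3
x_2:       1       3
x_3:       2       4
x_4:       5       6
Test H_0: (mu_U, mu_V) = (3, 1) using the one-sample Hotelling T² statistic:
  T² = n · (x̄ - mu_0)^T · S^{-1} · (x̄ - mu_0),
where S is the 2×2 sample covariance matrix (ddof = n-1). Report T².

Step 1 — sample mean vector:
  mean(U) = (7 + 1 + 2 + 5) / 4 = 15/4 = 3.75
  mean(V) = (3 + 3 + 4 + 6) / 4 = 16/4 = 4
  x̄ = (3.75, 4),  deviation x̄ - mu_0 = (3.75, 4) - (3, 1) = (0.75, 3).

Step 2 — sample covariance matrix, S[i,j] = (1/(n-1)) · Σ_k (x_{k,i} - mean_i) · (x_{k,j} - mean_j), divisor n-1 = 3:
  S[U,U] = ((3.25)·(3.25) + (-2.75)·(-2.75) + (-1.75)·(-1.75) + (1.25)·(1.25)) / 3 = 22.75/3 = 7.5833
  S[U,V] = ((3.25)·(-1) + (-2.75)·(-1) + (-1.75)·(0) + (1.25)·(2)) / 3 = 2/3 = 0.6667
  S[V,V] = ((-1)·(-1) + (-1)·(-1) + (0)·(0) + (2)·(2)) / 3 = 6/3 = 2
  S = [[7.5833, 0.6667],
 [0.6667, 2]].

Step 3 — invert S. det(S) = 7.5833·2 - (0.6667)² = 14.7222.
  S^{-1} = (1/det) · [[d, -b], [-b, a]] = [[0.1358, -0.0453],
 [-0.0453, 0.5151]].

Step 4 — quadratic form (x̄ - mu_0)^T · S^{-1} · (x̄ - mu_0):
  S^{-1} · (x̄ - mu_0) = (-0.034, 1.5113),
  (x̄ - mu_0)^T · [...] = (0.75)·(-0.034) + (3)·(1.5113) = 4.5085.

Step 5 — scale by n: T² = 4 · 4.5085 = 18.034.

T² ≈ 18.034


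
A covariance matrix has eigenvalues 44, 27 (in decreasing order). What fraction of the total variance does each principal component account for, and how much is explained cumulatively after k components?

Step 1 — total variance = trace(Sigma) = Σ λ_i = 44 + 27 = 71.

Step 2 — fraction explained by component i = λ_i / Σ λ:
  PC1: 44/71 = 0.6197
  PC2: 27/71 = 0.3803

Step 3 — cumulative fraction after k components = (λ_1 + ... + λ_k) / Σ λ:
  k = 1: 44/71 = 0.6197
  k = 2: (44 + 27)/71 = 71/71 = 1

Summary (fraction, with percent):

explained: PC1 0.6197 (61.97%), PC2 0.3803 (38.03%);  cumulative: 0.6197, 1


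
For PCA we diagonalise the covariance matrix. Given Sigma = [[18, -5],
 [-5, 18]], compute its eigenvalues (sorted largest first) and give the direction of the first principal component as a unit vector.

Step 1 — characteristic polynomial of 2×2 Sigma:
  det(Sigma - λI) = λ² - trace · λ + det = 0.
  trace = 18 + 18 = 36, det = 18·18 - (-5)² = 299.
Step 2 — discriminant:
  Δ = trace² - 4·det = 1296 - 1196 = 100.
Step 3 — eigenvalues:
  λ = (trace ± √Δ)/2 = (36 ± 10)/2,
  λ_1 = 23,  λ_2 = 13.

Step 4 — unit eigenvector for λ_1: solve (Sigma - λ_1 I)v = 0. First row:
  (18 - 23)·v_x + (-5)·v_y = 0, i.e. (-5)·v_x + (-5)·v_y = 0,
  so v ∝ (b, λ_1 - a) = (-5, 5); multiply by -1 so the first entry is positive: u = (5, -5).
  ||u|| = √((5)² + (-5)²) = √(50) ≈ 7.0711,
  v_1 = u/||u|| ≈ (0.7071, -0.7071) (||v_1|| = 1).

λ_1 = 23,  λ_2 = 13;  v_1 ≈ (0.7071, -0.7071)


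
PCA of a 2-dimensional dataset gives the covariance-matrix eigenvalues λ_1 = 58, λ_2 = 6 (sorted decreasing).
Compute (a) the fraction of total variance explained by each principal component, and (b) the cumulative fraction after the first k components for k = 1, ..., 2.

Step 1 — total variance = trace(Sigma) = Σ λ_i = 58 + 6 = 64.

Step 2 — fraction explained by component i = λ_i / Σ λ:
  PC1: 58/64 = 0.9062
  PC2: 6/64 = 0.0938

Step 3 — cumulative fraction after k components = (λ_1 + ... + λ_k) / Σ λ:
  k = 1: 58/64 = 0.9062
  k = 2: (58 + 6)/64 = 64/64 = 1

Summary (fraction, with percent):

explained: PC1 0.9062 (90.62%), PC2 0.0938 (9.38%);  cumulative: 0.9062, 1


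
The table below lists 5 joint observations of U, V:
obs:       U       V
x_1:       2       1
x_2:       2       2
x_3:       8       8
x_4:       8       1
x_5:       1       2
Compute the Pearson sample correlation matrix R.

Step 1 — column means:
  mean(U) = (2 + 2 + 8 + 8 + 1) / 5 = 21/5 = 4.2
  mean(V) = (1 + 2 + 8 + 1 + 2) / 5 = 14/5 = 2.8

Step 2 — sample variances and covariances s[i,j] = (1/(n-1)) · Σ_k (x_{k,i} - mean_i) · (x_{k,j} - mean_j), with n-1 = 4:
  s[U,U] = ((-2.2)·(-2.2) + (-2.2)·(-2.2) + (3.8)·(3.8) + (3.8)·(3.8) + (-3.2)·(-3.2)) / 4 = 48.8/4 = 12.2
  s[U,V] = ((-2.2)·(-1.8) + (-2.2)·(-0.8) + (3.8)·(5.2) + (3.8)·(-1.8) + (-3.2)·(-0.8)) / 4 = 21.2/4 = 5.3
  s[V,V] = ((-1.8)·(-1.8) + (-0.8)·(-0.8) + (5.2)·(5.2) + (-1.8)·(-1.8) + (-0.8)·(-0.8)) / 4 = 34.8/4 = 8.7
  Sample standard deviations s_i = √(s[i,i]):
  s(U) = √(12.2) = 3.4928
  s(V) = √(8.7) = 2.9496

Step 3 — r_{ij} = s_{ij} / (s_i · s_j):
  r[U,U] = 1 (diagonal).
  r[U,V] = 5.3 / (3.4928 · 2.9496) = 5.3 / 10.3024 = 0.5144
  r[V,V] = 1 (diagonal).

R is symmetric with unit diagonal. Assembling:

R = [[1, 0.5144],
 [0.5144, 1]]


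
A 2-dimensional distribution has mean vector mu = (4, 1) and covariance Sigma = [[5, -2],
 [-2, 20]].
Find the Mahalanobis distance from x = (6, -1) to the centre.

Step 1 — centre the observation: (x - mu) = (2, -2).

Step 2 — invert Sigma. det(Sigma) = 5·20 - (-2)² = 96.
  Sigma^{-1} = (1/det) · [[d, -b], [-b, a]] = [[0.2083, 0.0208],
 [0.0208, 0.0521]].

Step 3 — form the quadratic (x - mu)^T · Sigma^{-1} · (x - mu):
  Sigma^{-1} · (x - mu) = (0.375, -0.0625).
  (x - mu)^T · [Sigma^{-1} · (x - mu)] = (2)·(0.375) + (-2)·(-0.0625) = 0.875.

Step 4 — take square root: d = √(0.875) ≈ 0.9354.

d(x, mu) = √(0.875) ≈ 0.9354


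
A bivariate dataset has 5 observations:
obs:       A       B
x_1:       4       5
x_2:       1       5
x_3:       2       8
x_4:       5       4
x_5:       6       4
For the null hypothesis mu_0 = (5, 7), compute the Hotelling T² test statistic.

Step 1 — sample mean vector:
  mean(A) = (4 + 1 + 2 + 5 + 6) / 5 = 18/5 = 3.6
  mean(B) = (5 + 5 + 8 + 4 + 4) / 5 = 26/5 = 5.2
  x̄ = (3.6, 5.2),  deviation x̄ - mu_0 = (3.6, 5.2) - (5, 7) = (-1.4, -1.8).

Step 2 — sample covariance matrix, S[i,j] = (1/(n-1)) · Σ_k (x_{k,i} - mean_i) · (x_{k,j} - mean_j), divisor n-1 = 4:
  S[A,A] = ((0.4)·(0.4) + (-2.6)·(-2.6) + (-1.6)·(-1.6) + (1.4)·(1.4) + (2.4)·(2.4)) / 4 = 17.2/4 = 4.3
  S[A,B] = ((0.4)·(-0.2) + (-2.6)·(-0.2) + (-1.6)·(2.8) + (1.4)·(-1.2) + (2.4)·(-1.2)) / 4 = -8.6/4 = -2.15
  S[B,B] = ((-0.2)·(-0.2) + (-0.2)·(-0.2) + (2.8)·(2.8) + (-1.2)·(-1.2) + (-1.2)·(-1.2)) / 4 = 10.8/4 = 2.7
  S = [[4.3, -2.15],
 [-2.15, 2.7]].

Step 3 — invert S. det(S) = 4.3·2.7 - (-2.15)² = 6.9875.
  S^{-1} = (1/det) · [[d, -b], [-b, a]] = [[0.3864, 0.3077],
 [0.3077, 0.6154]].

Step 4 — quadratic form (x̄ - mu_0)^T · S^{-1} · (x̄ - mu_0):
  S^{-1} · (x̄ - mu_0) = (-1.0948, -1.5385),
  (x̄ - mu_0)^T · [...] = (-1.4)·(-1.0948) + (-1.8)·(-1.5385) = 4.302.

Step 5 — scale by n: T² = 5 · 4.302 = 21.5098.

T² ≈ 21.5098


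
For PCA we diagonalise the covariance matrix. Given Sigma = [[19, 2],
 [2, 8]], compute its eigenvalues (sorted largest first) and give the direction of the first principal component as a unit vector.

Step 1 — characteristic polynomial of 2×2 Sigma:
  det(Sigma - λI) = λ² - trace · λ + det = 0.
  trace = 19 + 8 = 27, det = 19·8 - (2)² = 148.
Step 2 — discriminant:
  Δ = trace² - 4·det = 729 - 592 = 137.
Step 3 — eigenvalues:
  λ = (trace ± √Δ)/2 = (27 ± 11.7047)/2,
  λ_1 = 19.3523,  λ_2 = 7.6477.

Step 4 — unit eigenvector for λ_1: solve (Sigma - λ_1 I)v = 0. First row:
  (19 - 19.3523)·v_x + (2)·v_y = 0, i.e. (-0.3523)·v_x + (2)·v_y = 0,
  so v ∝ (b, λ_1 - a) = (2, 0.3523) = u.
  ||u|| = √((2)² + (0.3523)²) = √(4.1242) ≈ 2.0308,
  v_1 = u/||u|| ≈ (0.9848, 0.1735) (||v_1|| = 1).

λ_1 = 19.3523,  λ_2 = 7.6477;  v_1 ≈ (0.9848, 0.1735)


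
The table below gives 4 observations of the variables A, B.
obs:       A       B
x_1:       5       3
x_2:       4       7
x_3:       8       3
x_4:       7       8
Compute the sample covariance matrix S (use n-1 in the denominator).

Step 1 — column means:
  mean(A) = (5 + 4 + 8 + 7) / 4 = 24/4 = 6
  mean(B) = (3 + 7 + 3 + 8) / 4 = 21/4 = 5.25

Step 2 — sample covariance S[i,j] = (1/(n-1)) · Σ_k (x_{k,i} - mean_i) · (x_{k,j} - mean_j), with n-1 = 3.
  S[A,A] = ((-1)·(-1) + (-2)·(-2) + (2)·(2) + (1)·(1)) / 3 = 10/3 = 3.3333
  S[A,B] = ((-1)·(-2.25) + (-2)·(1.75) + (2)·(-2.25) + (1)·(2.75)) / 3 = -3/3 = -1
  S[B,B] = ((-2.25)·(-2.25) + (1.75)·(1.75) + (-2.25)·(-2.25) + (2.75)·(2.75)) / 3 = 20.75/3 = 6.9167

S is symmetric (S[j,i] = S[i,j]). Assembling:

S = [[3.3333, -1],
 [-1, 6.9167]]


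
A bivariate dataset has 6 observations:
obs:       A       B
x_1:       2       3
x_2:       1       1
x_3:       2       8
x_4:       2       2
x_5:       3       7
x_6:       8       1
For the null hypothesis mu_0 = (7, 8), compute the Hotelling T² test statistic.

Step 1 — sample mean vector:
  mean(A) = (2 + 1 + 2 + 2 + 3 + 8) / 6 = 18/6 = 3
  mean(B) = (3 + 1 + 8 + 2 + 7 + 1) / 6 = 22/6 = 3.6667
  x̄ = (3, 3.6667),  deviation x̄ - mu_0 = (3, 3.6667) - (7, 8) = (-4, -4.3333).

Step 2 — sample covariance matrix, S[i,j] = (1/(n-1)) · Σ_k (x_{k,i} - mean_i) · (x_{k,j} - mean_j), divisor n-1 = 5:
  S[A,A] = ((-1)·(-1) + (-2)·(-2) + (-1)·(-1) + (-1)·(-1) + (0)·(0) + (5)·(5)) / 5 = 32/5 = 6.4
  S[A,B] = ((-1)·(-0.6667) + (-2)·(-2.6667) + (-1)·(4.3333) + (-1)·(-1.6667) + (0)·(3.3333) + (5)·(-2.6667)) / 5 = -10/5 = -2
  S[B,B] = ((-0.6667)·(-0.6667) + (-2.6667)·(-2.6667) + (4.3333)·(4.3333) + (-1.6667)·(-1.6667) + (3.3333)·(3.3333) + (-2.6667)·(-2.6667)) / 5 = 47.3333/5 = 9.4667
  S = [[6.4, -2],
 [-2, 9.4667]].

Step 3 — invert S. det(S) = 6.4·9.4667 - (-2)² = 56.5867.
  S^{-1} = (1/det) · [[d, -b], [-b, a]] = [[0.1673, 0.0353],
 [0.0353, 0.1131]].

Step 4 — quadratic form (x̄ - mu_0)^T · S^{-1} · (x̄ - mu_0):
  S^{-1} · (x̄ - mu_0) = (-0.8223, -0.6315),
  (x̄ - mu_0)^T · [...] = (-4)·(-0.8223) + (-4.3333)·(-0.6315) = 6.0258.

Step 5 — scale by n: T² = 6 · 6.0258 = 36.1546.

T² ≈ 36.1546


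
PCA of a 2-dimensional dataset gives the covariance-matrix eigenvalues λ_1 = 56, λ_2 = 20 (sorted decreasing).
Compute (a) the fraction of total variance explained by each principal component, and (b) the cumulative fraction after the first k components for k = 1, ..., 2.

Step 1 — total variance = trace(Sigma) = Σ λ_i = 56 + 20 = 76.

Step 2 — fraction explained by component i = λ_i / Σ λ:
  PC1: 56/76 = 0.7368
  PC2: 20/76 = 0.2632

Step 3 — cumulative fraction after k components = (λ_1 + ... + λ_k) / Σ λ:
  k = 1: 56/76 = 0.7368
  k = 2: (56 + 20)/76 = 76/76 = 1

Summary (fraction, with percent):

explained: PC1 0.7368 (73.68%), PC2 0.2632 (26.32%);  cumulative: 0.7368, 1


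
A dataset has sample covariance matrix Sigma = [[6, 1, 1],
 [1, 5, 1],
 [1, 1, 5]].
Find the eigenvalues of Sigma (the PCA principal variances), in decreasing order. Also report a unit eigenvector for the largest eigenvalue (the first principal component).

Step 1 — characteristic polynomial p(λ) = det(λI - Sigma) = λ³ - tr·λ² + c_1·λ - det, where tr = trace, c_1 = sum of the principal 2×2 minors, det = det(Sigma):
  tr = 6 + 5 + 5 = 16,
  c_1 = (6·5 - (1)²) + (6·5 - (1)²) + (5·5 - (1)²) = 29 + 29 + 24 = 82,
  det = 6·(5·5 - (1)²) - (1)·((1)·5 - (1)·(1)) + (1)·((1)·(1) - 5·(1)) = 6·(24) - (1)·(4) + (1)·(-4) = 136.
  So p(λ) = λ³ - 16λ² + 82λ - 136.
Step 2 — look for an integer root (rational root theorem: any rational root is an integer divisor of 136). Testing λ = 4:
  p(4) = 64 - 256 + 328 - 136 = 0  ✓
  Dividing out (λ - 4): p(λ) = (λ - 4)(λ² - 12λ + 34).
Step 3 — remaining eigenvalues from the quadratic λ² - 12λ + 34 = 0:
  Δ = 12² - 4·34 = 144 - 136 = 8,  λ = (12 ± √8)/2 = (12 ± 2.8284)/2 ≈ 7.4142 or 4.5858.
  Sorted: λ_1 = 7.4142,  λ_2 = 4.5858,  λ_3 = 4  (check: sum = 16 = tr ✓).

Step 4 — unit eigenvector for λ_1 ≈ 7.4142: v spans the null space of (Sigma - λ_1 I), whose rows are
  r_1 = (-1.4142, 1, 1),  r_2 = (1, -2.4142, 1),  r_3 = (1, 1, -2.4142).
  v is orthogonal to every row, so take v ∝ r_1 × r_2 = ((1)·(1) - (1)·(-2.4142), (1)·(1) - (-1.4142)·(1), (-1.4142)·(-2.4142) - (1)·(1)) ≈ (3.4142, 2.4142, 2.4142).
  Let u = (3.4142, 2.4142, 2.4142).
  ||u|| = √((3.4142)² + (2.4142)² + (2.4142)²) = √(23.3137) ≈ 4.8284,  v_1 = u/||u|| ≈ (0.7071, 0.5, 0.5) (||v_1|| = 1).

λ_1 = 7.4142,  λ_2 = 4.5858,  λ_3 = 4;  v_1 ≈ (0.7071, 0.5, 0.5)


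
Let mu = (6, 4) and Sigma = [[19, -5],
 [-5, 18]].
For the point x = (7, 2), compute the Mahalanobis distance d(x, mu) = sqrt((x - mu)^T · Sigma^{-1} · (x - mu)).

Step 1 — centre the observation: (x - mu) = (1, -2).

Step 2 — invert Sigma. det(Sigma) = 19·18 - (-5)² = 317.
  Sigma^{-1} = (1/det) · [[d, -b], [-b, a]] = [[0.0568, 0.0158],
 [0.0158, 0.0599]].

Step 3 — form the quadratic (x - mu)^T · Sigma^{-1} · (x - mu):
  Sigma^{-1} · (x - mu) = (0.0252, -0.1041).
  (x - mu)^T · [Sigma^{-1} · (x - mu)] = (1)·(0.0252) + (-2)·(-0.1041) = 0.2334.

Step 4 — take square root: d = √(0.2334) ≈ 0.4832.

d(x, mu) = √(0.2334) ≈ 0.4832


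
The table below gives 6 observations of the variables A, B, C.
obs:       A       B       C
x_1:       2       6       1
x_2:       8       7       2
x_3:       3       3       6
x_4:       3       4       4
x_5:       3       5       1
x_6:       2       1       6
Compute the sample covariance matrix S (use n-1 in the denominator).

Step 1 — column means:
  mean(A) = (2 + 8 + 3 + 3 + 3 + 2) / 6 = 21/6 = 3.5
  mean(B) = (6 + 7 + 3 + 4 + 5 + 1) / 6 = 26/6 = 4.3333
  mean(C) = (1 + 2 + 6 + 4 + 1 + 6) / 6 = 20/6 = 3.3333

Step 2 — sample covariance S[i,j] = (1/(n-1)) · Σ_k (x_{k,i} - mean_i) · (x_{k,j} - mean_j), with n-1 = 5.
  S[A,A] = ((-1.5)·(-1.5) + (4.5)·(4.5) + (-0.5)·(-0.5) + (-0.5)·(-0.5) + (-0.5)·(-0.5) + (-1.5)·(-1.5)) / 5 = 25.5/5 = 5.1
  S[A,B] = ((-1.5)·(1.6667) + (4.5)·(2.6667) + (-0.5)·(-1.3333) + (-0.5)·(-0.3333) + (-0.5)·(0.6667) + (-1.5)·(-3.3333)) / 5 = 15/5 = 3
  S[A,C] = ((-1.5)·(-2.3333) + (4.5)·(-1.3333) + (-0.5)·(2.6667) + (-0.5)·(0.6667) + (-0.5)·(-2.3333) + (-1.5)·(2.6667)) / 5 = -7/5 = -1.4
  S[B,B] = ((1.6667)·(1.6667) + (2.6667)·(2.6667) + (-1.3333)·(-1.3333) + (-0.3333)·(-0.3333) + (0.6667)·(0.6667) + (-3.3333)·(-3.3333)) / 5 = 23.3333/5 = 4.6667
  S[B,C] = ((1.6667)·(-2.3333) + (2.6667)·(-1.3333) + (-1.3333)·(2.6667) + (-0.3333)·(0.6667) + (0.6667)·(-2.3333) + (-3.3333)·(2.6667)) / 5 = -21.6667/5 = -4.3333
  S[C,C] = ((-2.3333)·(-2.3333) + (-1.3333)·(-1.3333) + (2.6667)·(2.6667) + (0.6667)·(0.6667) + (-2.3333)·(-2.3333) + (2.6667)·(2.6667)) / 5 = 27.3333/5 = 5.4667

S is symmetric (S[j,i] = S[i,j]). Assembling:

S = [[5.1, 3, -1.4],
 [3, 4.6667, -4.3333],
 [-1.4, -4.3333, 5.4667]]


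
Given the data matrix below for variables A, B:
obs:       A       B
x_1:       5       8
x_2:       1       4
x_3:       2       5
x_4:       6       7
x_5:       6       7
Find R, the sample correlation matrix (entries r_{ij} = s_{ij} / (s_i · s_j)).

Step 1 — column means:
  mean(A) = (5 + 1 + 2 + 6 + 6) / 5 = 20/5 = 4
  mean(B) = (8 + 4 + 5 + 7 + 7) / 5 = 31/5 = 6.2

Step 2 — sample variances and covariances s[i,j] = (1/(n-1)) · Σ_k (x_{k,i} - mean_i) · (x_{k,j} - mean_j), with n-1 = 4:
  s[A,A] = ((1)·(1) + (-3)·(-3) + (-2)·(-2) + (2)·(2) + (2)·(2)) / 4 = 22/4 = 5.5
  s[A,B] = ((1)·(1.8) + (-3)·(-2.2) + (-2)·(-1.2) + (2)·(0.8) + (2)·(0.8)) / 4 = 14/4 = 3.5
  s[B,B] = ((1.8)·(1.8) + (-2.2)·(-2.2) + (-1.2)·(-1.2) + (0.8)·(0.8) + (0.8)·(0.8)) / 4 = 10.8/4 = 2.7
  Sample standard deviations s_i = √(s[i,i]):
  s(A) = √(5.5) = 2.3452
  s(B) = √(2.7) = 1.6432

Step 3 — r_{ij} = s_{ij} / (s_i · s_j):
  r[A,A] = 1 (diagonal).
  r[A,B] = 3.5 / (2.3452 · 1.6432) = 3.5 / 3.8536 = 0.9082
  r[B,B] = 1 (diagonal).

R is symmetric with unit diagonal. Assembling:

R = [[1, 0.9082],
 [0.9082, 1]]


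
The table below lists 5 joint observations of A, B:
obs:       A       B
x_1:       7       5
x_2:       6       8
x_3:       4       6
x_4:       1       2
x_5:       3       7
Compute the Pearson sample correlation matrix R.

Step 1 — column means:
  mean(A) = (7 + 6 + 4 + 1 + 3) / 5 = 21/5 = 4.2
  mean(B) = (5 + 8 + 6 + 2 + 7) / 5 = 28/5 = 5.6

Step 2 — sample variances and covariances s[i,j] = (1/(n-1)) · Σ_k (x_{k,i} - mean_i) · (x_{k,j} - mean_j), with n-1 = 4:
  s[A,A] = ((2.8)·(2.8) + (1.8)·(1.8) + (-0.2)·(-0.2) + (-3.2)·(-3.2) + (-1.2)·(-1.2)) / 4 = 22.8/4 = 5.7
  s[A,B] = ((2.8)·(-0.6) + (1.8)·(2.4) + (-0.2)·(0.4) + (-3.2)·(-3.6) + (-1.2)·(1.4)) / 4 = 12.4/4 = 3.1
  s[B,B] = ((-0.6)·(-0.6) + (2.4)·(2.4) + (0.4)·(0.4) + (-3.6)·(-3.6) + (1.4)·(1.4)) / 4 = 21.2/4 = 5.3
  Sample standard deviations s_i = √(s[i,i]):
  s(A) = √(5.7) = 2.3875
  s(B) = √(5.3) = 2.3022

Step 3 — r_{ij} = s_{ij} / (s_i · s_j):
  r[A,A] = 1 (diagonal).
  r[A,B] = 3.1 / (2.3875 · 2.3022) = 3.1 / 5.4964 = 0.564
  r[B,B] = 1 (diagonal).

R is symmetric with unit diagonal. Assembling:

R = [[1, 0.564],
 [0.564, 1]]


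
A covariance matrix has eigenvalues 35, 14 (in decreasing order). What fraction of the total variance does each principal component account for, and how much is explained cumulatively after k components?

Step 1 — total variance = trace(Sigma) = Σ λ_i = 35 + 14 = 49.

Step 2 — fraction explained by component i = λ_i / Σ λ:
  PC1: 35/49 = 0.7143
  PC2: 14/49 = 0.2857

Step 3 — cumulative fraction after k components = (λ_1 + ... + λ_k) / Σ λ:
  k = 1: 35/49 = 0.7143
  k = 2: (35 + 14)/49 = 49/49 = 1

Summary (fraction, with percent):

explained: PC1 0.7143 (71.43%), PC2 0.2857 (28.57%);  cumulative: 0.7143, 1


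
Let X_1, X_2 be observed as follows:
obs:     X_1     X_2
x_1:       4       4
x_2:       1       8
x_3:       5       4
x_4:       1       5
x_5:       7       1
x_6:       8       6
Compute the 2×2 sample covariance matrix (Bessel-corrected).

Step 1 — column means:
  mean(X_1) = (4 + 1 + 5 + 1 + 7 + 8) / 6 = 26/6 = 4.3333
  mean(X_2) = (4 + 8 + 4 + 5 + 1 + 6) / 6 = 28/6 = 4.6667

Step 2 — sample covariance S[i,j] = (1/(n-1)) · Σ_k (x_{k,i} - mean_i) · (x_{k,j} - mean_j), with n-1 = 5.
  S[X_1,X_1] = ((-0.3333)·(-0.3333) + (-3.3333)·(-3.3333) + (0.6667)·(0.6667) + (-3.3333)·(-3.3333) + (2.6667)·(2.6667) + (3.6667)·(3.6667)) / 5 = 43.3333/5 = 8.6667
  S[X_1,X_2] = ((-0.3333)·(-0.6667) + (-3.3333)·(3.3333) + (0.6667)·(-0.6667) + (-3.3333)·(0.3333) + (2.6667)·(-3.6667) + (3.6667)·(1.3333)) / 5 = -17.3333/5 = -3.4667
  S[X_2,X_2] = ((-0.6667)·(-0.6667) + (3.3333)·(3.3333) + (-0.6667)·(-0.6667) + (0.3333)·(0.3333) + (-3.6667)·(-3.6667) + (1.3333)·(1.3333)) / 5 = 27.3333/5 = 5.4667

S is symmetric (S[j,i] = S[i,j]). Assembling:

S = [[8.6667, -3.4667],
 [-3.4667, 5.4667]]


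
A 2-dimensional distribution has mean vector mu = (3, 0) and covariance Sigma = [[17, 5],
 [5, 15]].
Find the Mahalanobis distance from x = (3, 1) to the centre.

Step 1 — centre the observation: (x - mu) = (0, 1).

Step 2 — invert Sigma. det(Sigma) = 17·15 - (5)² = 230.
  Sigma^{-1} = (1/det) · [[d, -b], [-b, a]] = [[0.0652, -0.0217],
 [-0.0217, 0.0739]].

Step 3 — form the quadratic (x - mu)^T · Sigma^{-1} · (x - mu):
  Sigma^{-1} · (x - mu) = (-0.0217, 0.0739).
  (x - mu)^T · [Sigma^{-1} · (x - mu)] = (0)·(-0.0217) + (1)·(0.0739) = 0.0739.

Step 4 — take square root: d = √(0.0739) ≈ 0.2719.

d(x, mu) = √(0.0739) ≈ 0.2719


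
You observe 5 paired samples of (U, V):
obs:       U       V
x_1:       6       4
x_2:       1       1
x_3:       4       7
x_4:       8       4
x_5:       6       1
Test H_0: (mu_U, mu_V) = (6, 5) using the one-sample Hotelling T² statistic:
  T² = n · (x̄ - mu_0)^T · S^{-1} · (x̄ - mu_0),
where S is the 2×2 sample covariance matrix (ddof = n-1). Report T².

Step 1 — sample mean vector:
  mean(U) = (6 + 1 + 4 + 8 + 6) / 5 = 25/5 = 5
  mean(V) = (4 + 1 + 7 + 4 + 1) / 5 = 17/5 = 3.4
  x̄ = (5, 3.4),  deviation x̄ - mu_0 = (5, 3.4) - (6, 5) = (-1, -1.6).

Step 2 — sample covariance matrix, S[i,j] = (1/(n-1)) · Σ_k (x_{k,i} - mean_i) · (x_{k,j} - mean_j), divisor n-1 = 4:
  S[U,U] = ((1)·(1) + (-4)·(-4) + (-1)·(-1) + (3)·(3) + (1)·(1)) / 4 = 28/4 = 7
  S[U,V] = ((1)·(0.6) + (-4)·(-2.4) + (-1)·(3.6) + (3)·(0.6) + (1)·(-2.4)) / 4 = 6/4 = 1.5
  S[V,V] = ((0.6)·(0.6) + (-2.4)·(-2.4) + (3.6)·(3.6) + (0.6)·(0.6) + (-2.4)·(-2.4)) / 4 = 25.2/4 = 6.3
  S = [[7, 1.5],
 [1.5, 6.3]].

Step 3 — invert S. det(S) = 7·6.3 - (1.5)² = 41.85.
  S^{-1} = (1/det) · [[d, -b], [-b, a]] = [[0.1505, -0.0358],
 [-0.0358, 0.1673]].

Step 4 — quadratic form (x̄ - mu_0)^T · S^{-1} · (x̄ - mu_0):
  S^{-1} · (x̄ - mu_0) = (-0.0932, -0.2318),
  (x̄ - mu_0)^T · [...] = (-1)·(-0.0932) + (-1.6)·(-0.2318) = 0.464.

Step 5 — scale by n: T² = 5 · 0.464 = 2.3202.

T² ≈ 2.3202


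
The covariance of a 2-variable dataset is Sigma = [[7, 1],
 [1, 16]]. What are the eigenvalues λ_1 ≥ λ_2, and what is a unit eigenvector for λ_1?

Step 1 — characteristic polynomial of 2×2 Sigma:
  det(Sigma - λI) = λ² - trace · λ + det = 0.
  trace = 7 + 16 = 23, det = 7·16 - (1)² = 111.
Step 2 — discriminant:
  Δ = trace² - 4·det = 529 - 444 = 85.
Step 3 — eigenvalues:
  λ = (trace ± √Δ)/2 = (23 ± 9.2195)/2,
  λ_1 = 16.1098,  λ_2 = 6.8902.

Step 4 — unit eigenvector for λ_1: solve (Sigma - λ_1 I)v = 0. First row:
  (7 - 16.1098)·v_x + (1)·v_y = 0, i.e. (-9.1098)·v_x + (1)·v_y = 0,
  so v ∝ (b, λ_1 - a) = (1, 9.1098) = u.
  ||u|| = √((1)² + (9.1098)²) = √(83.988) ≈ 9.1645,
  v_1 = u/||u|| ≈ (0.1091, 0.994) (||v_1|| = 1).

λ_1 = 16.1098,  λ_2 = 6.8902;  v_1 ≈ (0.1091, 0.994)


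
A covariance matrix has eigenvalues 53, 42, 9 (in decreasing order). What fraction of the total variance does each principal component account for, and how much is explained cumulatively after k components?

Step 1 — total variance = trace(Sigma) = Σ λ_i = 53 + 42 + 9 = 104.

Step 2 — fraction explained by component i = λ_i / Σ λ:
  PC1: 53/104 = 0.5096
  PC2: 42/104 = 0.4038
  PC3: 9/104 = 0.0865

Step 3 — cumulative fraction after k components = (λ_1 + ... + λ_k) / Σ λ:
  k = 1: 53/104 = 0.5096
  k = 2: (53 + 42)/104 = 95/104 = 0.9135
  k = 3: (53 + 42 + 9)/104 = 104/104 = 1

Summary (fraction, with percent):

explained: PC1 0.5096 (50.96%), PC2 0.4038 (40.38%), PC3 0.0865 (8.65%);  cumulative: 0.5096, 0.9135, 1


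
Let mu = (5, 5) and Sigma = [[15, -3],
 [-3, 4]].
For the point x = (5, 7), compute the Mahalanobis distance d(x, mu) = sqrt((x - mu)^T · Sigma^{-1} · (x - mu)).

Step 1 — centre the observation: (x - mu) = (0, 2).

Step 2 — invert Sigma. det(Sigma) = 15·4 - (-3)² = 51.
  Sigma^{-1} = (1/det) · [[d, -b], [-b, a]] = [[0.0784, 0.0588],
 [0.0588, 0.2941]].

Step 3 — form the quadratic (x - mu)^T · Sigma^{-1} · (x - mu):
  Sigma^{-1} · (x - mu) = (0.1176, 0.5882).
  (x - mu)^T · [Sigma^{-1} · (x - mu)] = (0)·(0.1176) + (2)·(0.5882) = 1.1765.

Step 4 — take square root: d = √(1.1765) ≈ 1.0847.

d(x, mu) = √(1.1765) ≈ 1.0847


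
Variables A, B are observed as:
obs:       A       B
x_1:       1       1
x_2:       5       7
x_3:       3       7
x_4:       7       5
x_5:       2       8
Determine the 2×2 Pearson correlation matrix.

Step 1 — column means:
  mean(A) = (1 + 5 + 3 + 7 + 2) / 5 = 18/5 = 3.6
  mean(B) = (1 + 7 + 7 + 5 + 8) / 5 = 28/5 = 5.6

Step 2 — sample variances and covariances s[i,j] = (1/(n-1)) · Σ_k (x_{k,i} - mean_i) · (x_{k,j} - mean_j), with n-1 = 4:
  s[A,A] = ((-2.6)·(-2.6) + (1.4)·(1.4) + (-0.6)·(-0.6) + (3.4)·(3.4) + (-1.6)·(-1.6)) / 4 = 23.2/4 = 5.8
  s[A,B] = ((-2.6)·(-4.6) + (1.4)·(1.4) + (-0.6)·(1.4) + (3.4)·(-0.6) + (-1.6)·(2.4)) / 4 = 7.2/4 = 1.8
  s[B,B] = ((-4.6)·(-4.6) + (1.4)·(1.4) + (1.4)·(1.4) + (-0.6)·(-0.6) + (2.4)·(2.4)) / 4 = 31.2/4 = 7.8
  Sample standard deviations s_i = √(s[i,i]):
  s(A) = √(5.8) = 2.4083
  s(B) = √(7.8) = 2.7928

Step 3 — r_{ij} = s_{ij} / (s_i · s_j):
  r[A,A] = 1 (diagonal).
  r[A,B] = 1.8 / (2.4083 · 2.7928) = 1.8 / 6.7261 = 0.2676
  r[B,B] = 1 (diagonal).

R is symmetric with unit diagonal. Assembling:

R = [[1, 0.2676],
 [0.2676, 1]]


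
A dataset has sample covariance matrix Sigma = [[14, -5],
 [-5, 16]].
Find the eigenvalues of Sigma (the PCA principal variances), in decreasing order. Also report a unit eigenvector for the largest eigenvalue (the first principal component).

Step 1 — characteristic polynomial of 2×2 Sigma:
  det(Sigma - λI) = λ² - trace · λ + det = 0.
  trace = 14 + 16 = 30, det = 14·16 - (-5)² = 199.
Step 2 — discriminant:
  Δ = trace² - 4·det = 900 - 796 = 104.
Step 3 — eigenvalues:
  λ = (trace ± √Δ)/2 = (30 ± 10.198)/2,
  λ_1 = 20.099,  λ_2 = 9.901.

Step 4 — unit eigenvector for λ_1: solve (Sigma - λ_1 I)v = 0. First row:
  (14 - 20.099)·v_x + (-5)·v_y = 0, i.e. (-6.099)·v_x + (-5)·v_y = 0,
  so v ∝ (b, λ_1 - a) = (-5, 6.099); multiply by -1 so the first entry is positive: u = (5, -6.099).
  ||u|| = √((5)² + (-6.099)²) = √(62.198) ≈ 7.8866,
  v_1 = u/||u|| ≈ (0.634, -0.7733) (||v_1|| = 1).

λ_1 = 20.099,  λ_2 = 9.901;  v_1 ≈ (0.634, -0.7733)


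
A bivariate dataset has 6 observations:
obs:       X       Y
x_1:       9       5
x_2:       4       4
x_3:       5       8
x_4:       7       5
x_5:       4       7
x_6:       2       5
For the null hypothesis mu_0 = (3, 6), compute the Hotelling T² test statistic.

Step 1 — sample mean vector:
  mean(X) = (9 + 4 + 5 + 7 + 4 + 2) / 6 = 31/6 = 5.1667
  mean(Y) = (5 + 4 + 8 + 5 + 7 + 5) / 6 = 34/6 = 5.6667
  x̄ = (5.1667, 5.6667),  deviation x̄ - mu_0 = (5.1667, 5.6667) - (3, 6) = (2.1667, -0.3333).

Step 2 — sample covariance matrix, S[i,j] = (1/(n-1)) · Σ_k (x_{k,i} - mean_i) · (x_{k,j} - mean_j), divisor n-1 = 5:
  S[X,X] = ((3.8333)·(3.8333) + (-1.1667)·(-1.1667) + (-0.1667)·(-0.1667) + (1.8333)·(1.8333) + (-1.1667)·(-1.1667) + (-3.1667)·(-3.1667)) / 5 = 30.8333/5 = 6.1667
  S[X,Y] = ((3.8333)·(-0.6667) + (-1.1667)·(-1.6667) + (-0.1667)·(2.3333) + (1.8333)·(-0.6667) + (-1.1667)·(1.3333) + (-3.1667)·(-0.6667)) / 5 = -1.6667/5 = -0.3333
  S[Y,Y] = ((-0.6667)·(-0.6667) + (-1.6667)·(-1.6667) + (2.3333)·(2.3333) + (-0.6667)·(-0.6667) + (1.3333)·(1.3333) + (-0.6667)·(-0.6667)) / 5 = 11.3333/5 = 2.2667
  S = [[6.1667, -0.3333],
 [-0.3333, 2.2667]].

Step 3 — invert S. det(S) = 6.1667·2.2667 - (-0.3333)² = 13.8667.
  S^{-1} = (1/det) · [[d, -b], [-b, a]] = [[0.1635, 0.024],
 [0.024, 0.4447]].

Step 4 — quadratic form (x̄ - mu_0)^T · S^{-1} · (x̄ - mu_0):
  S^{-1} · (x̄ - mu_0) = (0.3462, -0.0962),
  (x̄ - mu_0)^T · [...] = (2.1667)·(0.3462) + (-0.3333)·(-0.0962) = 0.7821.

Step 5 — scale by n: T² = 6 · 0.7821 = 4.6923.

T² ≈ 4.6923


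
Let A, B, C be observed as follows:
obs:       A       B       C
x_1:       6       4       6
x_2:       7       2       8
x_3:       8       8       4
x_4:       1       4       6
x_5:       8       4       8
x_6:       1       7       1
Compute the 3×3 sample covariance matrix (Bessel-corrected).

Step 1 — column means:
  mean(A) = (6 + 7 + 8 + 1 + 8 + 1) / 6 = 31/6 = 5.1667
  mean(B) = (4 + 2 + 8 + 4 + 4 + 7) / 6 = 29/6 = 4.8333
  mean(C) = (6 + 8 + 4 + 6 + 8 + 1) / 6 = 33/6 = 5.5

Step 2 — sample covariance S[i,j] = (1/(n-1)) · Σ_k (x_{k,i} - mean_i) · (x_{k,j} - mean_j), with n-1 = 5.
  S[A,A] = ((0.8333)·(0.8333) + (1.8333)·(1.8333) + (2.8333)·(2.8333) + (-4.1667)·(-4.1667) + (2.8333)·(2.8333) + (-4.1667)·(-4.1667)) / 5 = 54.8333/5 = 10.9667
  S[A,B] = ((0.8333)·(-0.8333) + (1.8333)·(-2.8333) + (2.8333)·(3.1667) + (-4.1667)·(-0.8333) + (2.8333)·(-0.8333) + (-4.1667)·(2.1667)) / 5 = -4.8333/5 = -0.9667
  S[A,C] = ((0.8333)·(0.5) + (1.8333)·(2.5) + (2.8333)·(-1.5) + (-4.1667)·(0.5) + (2.8333)·(2.5) + (-4.1667)·(-4.5)) / 5 = 24.5/5 = 4.9
  S[B,B] = ((-0.8333)·(-0.8333) + (-2.8333)·(-2.8333) + (3.1667)·(3.1667) + (-0.8333)·(-0.8333) + (-0.8333)·(-0.8333) + (2.1667)·(2.1667)) / 5 = 24.8333/5 = 4.9667
  S[B,C] = ((-0.8333)·(0.5) + (-2.8333)·(2.5) + (3.1667)·(-1.5) + (-0.8333)·(0.5) + (-0.8333)·(2.5) + (2.1667)·(-4.5)) / 5 = -24.5/5 = -4.9
  S[C,C] = ((0.5)·(0.5) + (2.5)·(2.5) + (-1.5)·(-1.5) + (0.5)·(0.5) + (2.5)·(2.5) + (-4.5)·(-4.5)) / 5 = 35.5/5 = 7.1

S is symmetric (S[j,i] = S[i,j]). Assembling:

S = [[10.9667, -0.9667, 4.9],
 [-0.9667, 4.9667, -4.9],
 [4.9, -4.9, 7.1]]


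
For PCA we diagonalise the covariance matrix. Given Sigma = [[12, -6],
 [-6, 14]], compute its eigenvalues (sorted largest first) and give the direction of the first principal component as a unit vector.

Step 1 — characteristic polynomial of 2×2 Sigma:
  det(Sigma - λI) = λ² - trace · λ + det = 0.
  trace = 12 + 14 = 26, det = 12·14 - (-6)² = 132.
Step 2 — discriminant:
  Δ = trace² - 4·det = 676 - 528 = 148.
Step 3 — eigenvalues:
  λ = (trace ± √Δ)/2 = (26 ± 12.1655)/2,
  λ_1 = 19.0828,  λ_2 = 6.9172.

Step 4 — unit eigenvector for λ_1: solve (Sigma - λ_1 I)v = 0. First row:
  (12 - 19.0828)·v_x + (-6)·v_y = 0, i.e. (-7.0828)·v_x + (-6)·v_y = 0,
  so v ∝ (b, λ_1 - a) = (-6, 7.0828); multiply by -1 so the first entry is positive: u = (6, -7.0828).
  ||u|| = √((6)² + (-7.0828)²) = √(86.1655) ≈ 9.2825,
  v_1 = u/||u|| ≈ (0.6464, -0.763) (||v_1|| = 1).

λ_1 = 19.0828,  λ_2 = 6.9172;  v_1 ≈ (0.6464, -0.763)


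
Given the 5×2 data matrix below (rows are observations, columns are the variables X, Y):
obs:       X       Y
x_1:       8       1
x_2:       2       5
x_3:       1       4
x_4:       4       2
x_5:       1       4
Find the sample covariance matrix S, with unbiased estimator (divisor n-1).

Step 1 — column means:
  mean(X) = (8 + 2 + 1 + 4 + 1) / 5 = 16/5 = 3.2
  mean(Y) = (1 + 5 + 4 + 2 + 4) / 5 = 16/5 = 3.2

Step 2 — sample covariance S[i,j] = (1/(n-1)) · Σ_k (x_{k,i} - mean_i) · (x_{k,j} - mean_j), with n-1 = 4.
  S[X,X] = ((4.8)·(4.8) + (-1.2)·(-1.2) + (-2.2)·(-2.2) + (0.8)·(0.8) + (-2.2)·(-2.2)) / 4 = 34.8/4 = 8.7
  S[X,Y] = ((4.8)·(-2.2) + (-1.2)·(1.8) + (-2.2)·(0.8) + (0.8)·(-1.2) + (-2.2)·(0.8)) / 4 = -17.2/4 = -4.3
  S[Y,Y] = ((-2.2)·(-2.2) + (1.8)·(1.8) + (0.8)·(0.8) + (-1.2)·(-1.2) + (0.8)·(0.8)) / 4 = 10.8/4 = 2.7

S is symmetric (S[j,i] = S[i,j]). Assembling:

S = [[8.7, -4.3],
 [-4.3, 2.7]]


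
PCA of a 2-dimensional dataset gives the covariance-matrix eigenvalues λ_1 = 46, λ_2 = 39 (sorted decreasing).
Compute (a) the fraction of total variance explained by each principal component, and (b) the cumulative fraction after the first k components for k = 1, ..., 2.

Step 1 — total variance = trace(Sigma) = Σ λ_i = 46 + 39 = 85.

Step 2 — fraction explained by component i = λ_i / Σ λ:
  PC1: 46/85 = 0.5412
  PC2: 39/85 = 0.4588

Step 3 — cumulative fraction after k components = (λ_1 + ... + λ_k) / Σ λ:
  k = 1: 46/85 = 0.5412
  k = 2: (46 + 39)/85 = 85/85 = 1

Summary (fraction, with percent):

explained: PC1 0.5412 (54.12%), PC2 0.4588 (45.88%);  cumulative: 0.5412, 1
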